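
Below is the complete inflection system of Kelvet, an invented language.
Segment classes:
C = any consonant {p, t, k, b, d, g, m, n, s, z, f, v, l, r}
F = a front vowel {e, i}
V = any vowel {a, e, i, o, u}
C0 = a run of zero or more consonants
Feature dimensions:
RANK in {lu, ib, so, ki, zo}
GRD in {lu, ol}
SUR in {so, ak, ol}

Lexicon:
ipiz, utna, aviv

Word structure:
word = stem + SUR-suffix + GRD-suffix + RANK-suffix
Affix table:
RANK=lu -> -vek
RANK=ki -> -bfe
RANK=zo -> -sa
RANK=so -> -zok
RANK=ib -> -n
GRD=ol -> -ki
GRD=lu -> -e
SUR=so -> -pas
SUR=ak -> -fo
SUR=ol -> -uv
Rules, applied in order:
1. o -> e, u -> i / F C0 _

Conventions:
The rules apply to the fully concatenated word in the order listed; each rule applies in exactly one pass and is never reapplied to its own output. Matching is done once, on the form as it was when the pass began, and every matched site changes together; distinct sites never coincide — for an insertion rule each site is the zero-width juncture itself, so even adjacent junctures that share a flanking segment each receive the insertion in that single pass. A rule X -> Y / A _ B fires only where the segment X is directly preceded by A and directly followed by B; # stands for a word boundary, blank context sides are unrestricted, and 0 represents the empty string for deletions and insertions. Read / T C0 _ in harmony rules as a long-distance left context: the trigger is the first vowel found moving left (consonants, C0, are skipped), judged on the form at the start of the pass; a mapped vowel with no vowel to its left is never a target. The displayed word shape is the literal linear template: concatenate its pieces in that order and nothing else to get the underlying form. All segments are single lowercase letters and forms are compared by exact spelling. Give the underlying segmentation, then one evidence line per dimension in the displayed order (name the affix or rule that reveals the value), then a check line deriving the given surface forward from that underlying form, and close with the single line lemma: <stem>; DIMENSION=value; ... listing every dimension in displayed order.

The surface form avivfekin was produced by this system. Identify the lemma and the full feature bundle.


underlying: aviv-fo-ki-n
RANK=ib - signalled by the affix -n
GRD=ol - signalled by the affix -ki
SUR=ak - signalled by the affix -fo
check: avivfokin -> avivfekin
lemma: aviv; RANK=ib; GRD=ol; SUR=ak


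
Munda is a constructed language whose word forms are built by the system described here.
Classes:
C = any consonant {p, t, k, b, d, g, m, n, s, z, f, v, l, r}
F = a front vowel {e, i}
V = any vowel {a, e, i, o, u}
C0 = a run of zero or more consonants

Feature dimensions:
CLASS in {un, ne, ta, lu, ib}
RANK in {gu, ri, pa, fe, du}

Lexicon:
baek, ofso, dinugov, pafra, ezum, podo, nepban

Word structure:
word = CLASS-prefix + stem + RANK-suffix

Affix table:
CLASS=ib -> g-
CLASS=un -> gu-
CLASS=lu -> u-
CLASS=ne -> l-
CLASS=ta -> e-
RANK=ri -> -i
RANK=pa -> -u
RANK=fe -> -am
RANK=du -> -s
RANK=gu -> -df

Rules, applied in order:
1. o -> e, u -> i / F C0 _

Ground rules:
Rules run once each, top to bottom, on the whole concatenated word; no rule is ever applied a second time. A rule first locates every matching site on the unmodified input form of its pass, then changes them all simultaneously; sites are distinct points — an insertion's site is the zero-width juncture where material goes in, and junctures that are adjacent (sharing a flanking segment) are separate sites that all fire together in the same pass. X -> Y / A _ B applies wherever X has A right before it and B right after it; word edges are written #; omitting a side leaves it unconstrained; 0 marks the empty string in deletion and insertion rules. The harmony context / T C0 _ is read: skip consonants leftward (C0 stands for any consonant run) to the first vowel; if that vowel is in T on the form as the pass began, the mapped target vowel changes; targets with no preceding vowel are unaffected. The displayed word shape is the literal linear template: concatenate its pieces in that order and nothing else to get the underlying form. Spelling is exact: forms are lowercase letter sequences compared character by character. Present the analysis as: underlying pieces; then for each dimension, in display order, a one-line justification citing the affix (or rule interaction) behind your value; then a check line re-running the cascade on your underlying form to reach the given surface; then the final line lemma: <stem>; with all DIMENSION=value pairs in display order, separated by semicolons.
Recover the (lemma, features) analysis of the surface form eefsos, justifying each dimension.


underlying: e-ofso-s
CLASS=ta - signalled by the affix e-
RANK=du - signalled by the affix -s
check: eofsos -> eefsos
lemma: ofso; CLASS=ta; RANK=du


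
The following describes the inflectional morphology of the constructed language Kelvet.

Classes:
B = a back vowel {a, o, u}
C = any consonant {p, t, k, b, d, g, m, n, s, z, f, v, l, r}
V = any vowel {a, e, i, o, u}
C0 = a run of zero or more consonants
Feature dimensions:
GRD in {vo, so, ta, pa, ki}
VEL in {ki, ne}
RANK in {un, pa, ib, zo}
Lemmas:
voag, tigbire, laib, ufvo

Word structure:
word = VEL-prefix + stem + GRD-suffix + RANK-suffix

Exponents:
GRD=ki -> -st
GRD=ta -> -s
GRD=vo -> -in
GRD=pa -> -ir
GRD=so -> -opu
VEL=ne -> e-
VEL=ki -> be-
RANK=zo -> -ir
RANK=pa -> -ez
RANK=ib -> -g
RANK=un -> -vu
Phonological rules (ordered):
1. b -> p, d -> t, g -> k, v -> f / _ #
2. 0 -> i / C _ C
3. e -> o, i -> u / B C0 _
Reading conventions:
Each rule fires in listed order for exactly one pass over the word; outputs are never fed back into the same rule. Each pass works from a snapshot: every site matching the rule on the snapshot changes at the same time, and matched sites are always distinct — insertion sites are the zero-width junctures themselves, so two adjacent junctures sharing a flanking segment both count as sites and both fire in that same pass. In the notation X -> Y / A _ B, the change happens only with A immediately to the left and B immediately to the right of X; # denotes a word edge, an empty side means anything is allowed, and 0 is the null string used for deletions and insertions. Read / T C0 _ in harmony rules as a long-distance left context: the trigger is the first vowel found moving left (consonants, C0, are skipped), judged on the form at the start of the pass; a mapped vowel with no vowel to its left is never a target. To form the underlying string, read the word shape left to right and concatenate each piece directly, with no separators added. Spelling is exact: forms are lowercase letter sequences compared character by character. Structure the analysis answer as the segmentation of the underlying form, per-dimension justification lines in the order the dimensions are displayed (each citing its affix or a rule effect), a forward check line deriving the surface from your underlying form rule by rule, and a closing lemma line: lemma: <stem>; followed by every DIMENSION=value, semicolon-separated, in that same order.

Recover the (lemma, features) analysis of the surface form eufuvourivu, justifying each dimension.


underlying: e-ufvo-ir-vu
GRD=pa - signalled by the affix -ir
VEL=ne - signalled by the affix e-
RANK=un - signalled by the affix -vu
check: eufvoirvu -> eufvoirvu -> eufivoirivu -> eufuvourivu
lemma: ufvo; GRD=pa; VEL=ne; RANK=un


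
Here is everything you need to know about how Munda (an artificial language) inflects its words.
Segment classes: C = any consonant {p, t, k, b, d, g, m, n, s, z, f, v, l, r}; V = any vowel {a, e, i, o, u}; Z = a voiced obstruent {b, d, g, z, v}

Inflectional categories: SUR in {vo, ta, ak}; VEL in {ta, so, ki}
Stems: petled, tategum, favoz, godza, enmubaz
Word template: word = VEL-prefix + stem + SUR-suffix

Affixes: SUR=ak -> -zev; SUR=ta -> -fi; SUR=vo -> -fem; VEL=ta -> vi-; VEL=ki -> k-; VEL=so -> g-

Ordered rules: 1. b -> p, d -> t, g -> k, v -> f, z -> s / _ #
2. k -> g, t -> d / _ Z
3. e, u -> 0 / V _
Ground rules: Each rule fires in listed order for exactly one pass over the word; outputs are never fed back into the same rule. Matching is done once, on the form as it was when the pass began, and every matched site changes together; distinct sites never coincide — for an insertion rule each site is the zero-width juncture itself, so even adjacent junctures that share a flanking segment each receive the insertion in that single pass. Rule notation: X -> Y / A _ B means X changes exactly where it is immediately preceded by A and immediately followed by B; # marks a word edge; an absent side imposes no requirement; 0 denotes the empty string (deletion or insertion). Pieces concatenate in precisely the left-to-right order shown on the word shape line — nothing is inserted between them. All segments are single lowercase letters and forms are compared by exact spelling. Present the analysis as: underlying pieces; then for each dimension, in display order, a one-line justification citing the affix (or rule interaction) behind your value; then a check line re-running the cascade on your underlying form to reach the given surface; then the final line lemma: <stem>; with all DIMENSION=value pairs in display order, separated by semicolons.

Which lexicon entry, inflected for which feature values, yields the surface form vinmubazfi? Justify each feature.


underlying: vi-enmubaz-fi
SUR=ta - signalled by the affix -fi
VEL=ta - signalled by the affix vi-
check: vienmubazfi -> vienmubazfi -> vienmubazfi -> vinmubazfi
lemma: enmubaz; SUR=ta; VEL=ta


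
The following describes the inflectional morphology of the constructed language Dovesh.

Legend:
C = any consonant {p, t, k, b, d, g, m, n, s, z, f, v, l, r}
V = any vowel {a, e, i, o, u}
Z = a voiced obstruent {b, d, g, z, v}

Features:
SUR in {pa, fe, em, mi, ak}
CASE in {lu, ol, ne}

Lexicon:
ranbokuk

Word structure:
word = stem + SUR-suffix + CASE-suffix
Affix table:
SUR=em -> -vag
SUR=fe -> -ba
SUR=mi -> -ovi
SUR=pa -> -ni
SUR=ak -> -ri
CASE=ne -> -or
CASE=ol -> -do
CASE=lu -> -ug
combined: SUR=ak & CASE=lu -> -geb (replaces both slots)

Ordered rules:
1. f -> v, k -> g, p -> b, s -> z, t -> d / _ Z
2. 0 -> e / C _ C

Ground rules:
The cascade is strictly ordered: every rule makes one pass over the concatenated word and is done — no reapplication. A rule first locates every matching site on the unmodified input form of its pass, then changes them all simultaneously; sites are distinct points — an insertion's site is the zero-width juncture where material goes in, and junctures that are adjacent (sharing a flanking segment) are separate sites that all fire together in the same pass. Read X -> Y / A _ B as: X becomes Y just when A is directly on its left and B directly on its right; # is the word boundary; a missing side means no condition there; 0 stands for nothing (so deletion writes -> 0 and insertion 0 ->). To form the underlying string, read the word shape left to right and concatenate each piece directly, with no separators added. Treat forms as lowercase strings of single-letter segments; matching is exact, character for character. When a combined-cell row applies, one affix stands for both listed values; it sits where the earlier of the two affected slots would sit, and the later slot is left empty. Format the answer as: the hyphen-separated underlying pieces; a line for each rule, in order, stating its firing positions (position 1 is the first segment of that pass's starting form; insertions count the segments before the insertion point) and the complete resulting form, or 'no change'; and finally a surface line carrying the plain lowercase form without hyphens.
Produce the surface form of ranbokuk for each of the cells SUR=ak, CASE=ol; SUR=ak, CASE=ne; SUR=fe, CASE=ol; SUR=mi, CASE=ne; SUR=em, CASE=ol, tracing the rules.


cell SUR=ak, CASE=ol:
underlying: ranbokuk-ri-do
1. f -> v, k -> g, p -> b, s -> z, t -> d / _ Z: no change
2. 0 -> e / C _ C: inserts after position(s) 3, 8: ranebokukerido
surface: ranebokukerido

cell SUR=ak, CASE=ne:
underlying: ranbokuk-ri-or
1. f -> v, k -> g, p -> b, s -> z, t -> d / _ Z: no change
2. 0 -> e / C _ C: inserts after position(s) 3, 8: ranebokukerior
surface: ranebokukerior

cell SUR=fe, CASE=ol:
underlying: ranbokuk-ba-do
1. f -> v, k -> g, p -> b, s -> z, t -> d / _ Z: fires at position(s) 8: ranbokugbado
2. 0 -> e / C _ C: inserts after position(s) 3, 8: ranebokugebado
surface: ranebokugebado

cell SUR=mi, CASE=ne:
underlying: ranbokuk-ovi-or
1. f -> v, k -> g, p -> b, s -> z, t -> d / _ Z: no change
2. 0 -> e / C _ C: inserts after position(s) 3: ranebokukovior
surface: ranebokukovior

cell SUR=em, CASE=ol:
underlying: ranbokuk-vag-do
1. f -> v, k -> g, p -> b, s -> z, t -> d / _ Z: fires at position(s) 8: ranbokugvagdo
2. 0 -> e / C _ C: inserts after position(s) 3, 8, 11: ranebokugevagedo
surface: ranebokugevagedo


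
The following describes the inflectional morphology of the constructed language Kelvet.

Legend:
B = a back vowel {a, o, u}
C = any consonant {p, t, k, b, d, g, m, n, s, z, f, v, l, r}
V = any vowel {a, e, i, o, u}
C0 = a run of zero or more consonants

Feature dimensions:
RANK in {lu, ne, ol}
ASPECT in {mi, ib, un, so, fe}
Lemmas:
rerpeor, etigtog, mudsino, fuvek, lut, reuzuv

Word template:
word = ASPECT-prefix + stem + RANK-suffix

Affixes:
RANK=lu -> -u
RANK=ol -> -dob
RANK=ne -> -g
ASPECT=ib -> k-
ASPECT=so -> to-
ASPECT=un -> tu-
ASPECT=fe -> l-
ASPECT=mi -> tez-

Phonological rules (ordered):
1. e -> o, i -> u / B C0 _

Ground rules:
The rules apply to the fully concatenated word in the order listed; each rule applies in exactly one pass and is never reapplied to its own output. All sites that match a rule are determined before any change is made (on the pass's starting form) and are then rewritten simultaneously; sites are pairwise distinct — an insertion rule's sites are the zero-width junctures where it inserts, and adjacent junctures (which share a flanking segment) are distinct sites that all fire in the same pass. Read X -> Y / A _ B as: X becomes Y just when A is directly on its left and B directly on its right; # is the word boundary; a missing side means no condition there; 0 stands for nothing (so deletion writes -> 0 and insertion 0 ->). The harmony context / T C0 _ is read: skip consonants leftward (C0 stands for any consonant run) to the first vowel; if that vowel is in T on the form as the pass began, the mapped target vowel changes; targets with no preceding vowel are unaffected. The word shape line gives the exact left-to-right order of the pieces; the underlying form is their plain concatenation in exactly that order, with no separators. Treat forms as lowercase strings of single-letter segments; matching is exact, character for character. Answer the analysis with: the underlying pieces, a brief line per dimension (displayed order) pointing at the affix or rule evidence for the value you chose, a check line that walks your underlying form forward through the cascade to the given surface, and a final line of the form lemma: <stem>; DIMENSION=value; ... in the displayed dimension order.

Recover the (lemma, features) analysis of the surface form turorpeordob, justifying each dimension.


underlying: tu-rerpeor-dob
RANK=ol - signalled by the affix -dob
ASPECT=un - signalled by the affix tu-
check: turerpeordob -> turorpeordob
lemma: rerpeor; RANK=ol; ASPECT=un


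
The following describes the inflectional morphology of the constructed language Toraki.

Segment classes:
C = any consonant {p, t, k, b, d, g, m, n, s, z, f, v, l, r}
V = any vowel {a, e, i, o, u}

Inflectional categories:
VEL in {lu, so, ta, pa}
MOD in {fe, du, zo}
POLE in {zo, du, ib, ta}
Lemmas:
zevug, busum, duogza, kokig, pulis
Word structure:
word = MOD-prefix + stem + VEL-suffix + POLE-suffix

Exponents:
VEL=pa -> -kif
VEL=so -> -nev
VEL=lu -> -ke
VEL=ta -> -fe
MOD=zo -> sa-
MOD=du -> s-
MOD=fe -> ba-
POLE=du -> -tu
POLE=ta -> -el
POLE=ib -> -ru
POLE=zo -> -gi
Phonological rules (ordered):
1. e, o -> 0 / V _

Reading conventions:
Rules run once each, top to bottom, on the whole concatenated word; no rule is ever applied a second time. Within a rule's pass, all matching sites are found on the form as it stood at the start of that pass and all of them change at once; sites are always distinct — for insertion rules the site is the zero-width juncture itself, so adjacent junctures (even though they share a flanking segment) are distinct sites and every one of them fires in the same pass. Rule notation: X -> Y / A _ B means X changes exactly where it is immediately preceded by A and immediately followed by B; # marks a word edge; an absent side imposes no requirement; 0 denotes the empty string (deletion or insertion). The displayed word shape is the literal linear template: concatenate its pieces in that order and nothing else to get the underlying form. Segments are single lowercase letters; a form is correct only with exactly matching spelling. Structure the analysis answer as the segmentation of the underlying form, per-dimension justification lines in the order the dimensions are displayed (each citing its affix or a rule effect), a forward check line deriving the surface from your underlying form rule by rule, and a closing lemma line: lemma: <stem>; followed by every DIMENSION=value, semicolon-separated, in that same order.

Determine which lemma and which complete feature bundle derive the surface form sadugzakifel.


underlying: sa-duogza-kif-el
VEL=pa - signalled by the affix -kif
MOD=zo - signalled by the affix sa-
POLE=ta - signalled by the affix -el
check: saduogzakifel -> sadugzakifel
lemma: duogza; VEL=pa; MOD=zo; POLE=ta


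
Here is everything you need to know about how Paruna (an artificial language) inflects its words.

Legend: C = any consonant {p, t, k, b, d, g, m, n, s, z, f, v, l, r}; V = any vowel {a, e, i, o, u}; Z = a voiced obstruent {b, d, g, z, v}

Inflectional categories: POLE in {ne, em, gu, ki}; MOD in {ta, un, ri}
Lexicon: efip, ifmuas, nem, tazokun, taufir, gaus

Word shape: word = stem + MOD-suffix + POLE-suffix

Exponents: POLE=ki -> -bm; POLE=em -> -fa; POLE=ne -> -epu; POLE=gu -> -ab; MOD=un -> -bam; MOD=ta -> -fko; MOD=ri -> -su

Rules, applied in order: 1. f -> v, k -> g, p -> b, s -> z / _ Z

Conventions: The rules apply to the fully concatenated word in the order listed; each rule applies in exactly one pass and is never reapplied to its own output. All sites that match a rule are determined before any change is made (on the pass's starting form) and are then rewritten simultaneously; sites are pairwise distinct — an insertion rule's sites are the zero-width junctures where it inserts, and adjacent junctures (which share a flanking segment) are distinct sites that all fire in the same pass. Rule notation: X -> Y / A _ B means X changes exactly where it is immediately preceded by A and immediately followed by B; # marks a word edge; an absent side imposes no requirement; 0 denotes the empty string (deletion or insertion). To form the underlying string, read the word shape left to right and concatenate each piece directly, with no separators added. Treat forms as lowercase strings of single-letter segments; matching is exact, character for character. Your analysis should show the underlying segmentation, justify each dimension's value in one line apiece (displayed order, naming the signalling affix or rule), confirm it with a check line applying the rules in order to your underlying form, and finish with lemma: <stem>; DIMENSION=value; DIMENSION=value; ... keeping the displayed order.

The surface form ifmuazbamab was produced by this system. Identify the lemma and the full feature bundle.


underlying: ifmuas-bam-ab
POLE=gu - signalled by the affix -ab
MOD=un - signalled by the affix -bam
check: ifmuasbamab -> ifmuazbamab
lemma: ifmuas; POLE=gu; MOD=un


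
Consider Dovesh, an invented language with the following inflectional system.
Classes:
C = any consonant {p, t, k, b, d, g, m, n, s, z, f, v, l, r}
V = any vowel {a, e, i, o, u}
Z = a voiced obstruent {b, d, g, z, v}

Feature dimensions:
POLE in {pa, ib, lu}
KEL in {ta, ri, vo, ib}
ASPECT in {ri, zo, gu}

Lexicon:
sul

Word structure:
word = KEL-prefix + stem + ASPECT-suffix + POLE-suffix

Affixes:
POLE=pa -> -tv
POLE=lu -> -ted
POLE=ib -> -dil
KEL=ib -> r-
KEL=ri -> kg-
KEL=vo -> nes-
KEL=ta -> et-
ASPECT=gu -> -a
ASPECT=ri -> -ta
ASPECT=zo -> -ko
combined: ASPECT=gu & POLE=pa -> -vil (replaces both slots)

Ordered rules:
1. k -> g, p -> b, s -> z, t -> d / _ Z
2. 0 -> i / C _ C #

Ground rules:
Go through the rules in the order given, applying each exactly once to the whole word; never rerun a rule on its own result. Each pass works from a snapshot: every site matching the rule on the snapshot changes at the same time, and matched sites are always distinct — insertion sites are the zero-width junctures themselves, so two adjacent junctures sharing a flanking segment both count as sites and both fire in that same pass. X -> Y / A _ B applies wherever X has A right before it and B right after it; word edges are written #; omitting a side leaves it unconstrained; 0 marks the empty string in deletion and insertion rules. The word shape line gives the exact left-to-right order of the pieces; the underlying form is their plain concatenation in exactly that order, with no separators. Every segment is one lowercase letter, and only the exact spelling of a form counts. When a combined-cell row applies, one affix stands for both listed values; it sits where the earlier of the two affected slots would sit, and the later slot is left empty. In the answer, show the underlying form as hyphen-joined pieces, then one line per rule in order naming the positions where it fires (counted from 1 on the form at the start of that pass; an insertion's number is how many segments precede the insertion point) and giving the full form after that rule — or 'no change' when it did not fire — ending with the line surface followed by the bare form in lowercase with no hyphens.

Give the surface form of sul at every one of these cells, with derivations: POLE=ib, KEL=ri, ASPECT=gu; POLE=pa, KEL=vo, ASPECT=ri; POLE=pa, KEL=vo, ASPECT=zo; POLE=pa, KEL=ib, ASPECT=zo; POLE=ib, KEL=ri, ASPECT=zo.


cell POLE=ib, KEL=ri, ASPECT=gu:
underlying: kg-sul-a-dil
1. k -> g, p -> b, s -> z, t -> d / _ Z: fires at position(s) 1: ggsuladil
2. 0 -> i / C _ C #: no change
surface: ggsuladil

cell POLE=pa, KEL=vo, ASPECT=ri:
underlying: nes-sul-ta-tv
1. k -> g, p -> b, s -> z, t -> d / _ Z: fires at position(s) 9: nessultadv
2. 0 -> i / C _ C #: inserts after position(s) 9: nessultadiv
surface: nessultadiv

cell POLE=pa, KEL=vo, ASPECT=zo:
underlying: nes-sul-ko-tv
1. k -> g, p -> b, s -> z, t -> d / _ Z: fires at position(s) 9: nessulkodv
2. 0 -> i / C _ C #: inserts after position(s) 9: nessulkodiv
surface: nessulkodiv

cell POLE=pa, KEL=ib, ASPECT=zo:
underlying: r-sul-ko-tv
1. k -> g, p -> b, s -> z, t -> d / _ Z: fires at position(s) 7: rsulkodv
2. 0 -> i / C _ C #: inserts after position(s) 7: rsulkodiv
surface: rsulkodiv

cell POLE=ib, KEL=ri, ASPECT=zo:
underlying: kg-sul-ko-dil
1. k -> g, p -> b, s -> z, t -> d / _ Z: fires at position(s) 1: ggsulkodil
2. 0 -> i / C _ C #: no change
surface: ggsulkodil


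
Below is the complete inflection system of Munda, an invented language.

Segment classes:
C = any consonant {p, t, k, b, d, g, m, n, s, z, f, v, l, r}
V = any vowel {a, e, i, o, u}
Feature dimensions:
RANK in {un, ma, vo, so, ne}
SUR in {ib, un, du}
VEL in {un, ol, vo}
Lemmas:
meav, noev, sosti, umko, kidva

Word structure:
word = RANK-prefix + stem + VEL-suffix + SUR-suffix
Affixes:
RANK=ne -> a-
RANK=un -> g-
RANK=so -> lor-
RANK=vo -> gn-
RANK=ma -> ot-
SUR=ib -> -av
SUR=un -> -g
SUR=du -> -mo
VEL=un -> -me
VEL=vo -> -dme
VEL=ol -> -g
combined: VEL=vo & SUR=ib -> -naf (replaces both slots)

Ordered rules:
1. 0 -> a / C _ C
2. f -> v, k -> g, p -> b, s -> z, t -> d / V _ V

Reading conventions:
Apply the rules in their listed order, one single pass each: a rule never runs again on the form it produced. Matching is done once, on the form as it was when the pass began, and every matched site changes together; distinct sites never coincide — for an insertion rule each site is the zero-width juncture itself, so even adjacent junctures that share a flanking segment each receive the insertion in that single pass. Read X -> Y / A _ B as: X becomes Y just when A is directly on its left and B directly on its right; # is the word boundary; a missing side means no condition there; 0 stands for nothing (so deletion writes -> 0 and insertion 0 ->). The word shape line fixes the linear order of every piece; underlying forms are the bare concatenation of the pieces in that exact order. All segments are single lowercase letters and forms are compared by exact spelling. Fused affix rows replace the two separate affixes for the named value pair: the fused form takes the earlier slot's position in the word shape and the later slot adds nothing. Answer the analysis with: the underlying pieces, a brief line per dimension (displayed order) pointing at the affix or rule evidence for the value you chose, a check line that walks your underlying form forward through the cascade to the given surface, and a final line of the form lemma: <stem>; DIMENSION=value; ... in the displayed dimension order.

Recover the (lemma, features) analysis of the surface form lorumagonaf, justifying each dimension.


underlying: lor-umko-naf
RANK=so - signalled by the affix lor-
SUR=ib - signalled by the combined affix row
VEL=vo - signalled by the combined affix row
check: lorumkonaf -> lorumakonaf -> lorumagonaf
lemma: umko; RANK=so; SUR=ib; VEL=vo


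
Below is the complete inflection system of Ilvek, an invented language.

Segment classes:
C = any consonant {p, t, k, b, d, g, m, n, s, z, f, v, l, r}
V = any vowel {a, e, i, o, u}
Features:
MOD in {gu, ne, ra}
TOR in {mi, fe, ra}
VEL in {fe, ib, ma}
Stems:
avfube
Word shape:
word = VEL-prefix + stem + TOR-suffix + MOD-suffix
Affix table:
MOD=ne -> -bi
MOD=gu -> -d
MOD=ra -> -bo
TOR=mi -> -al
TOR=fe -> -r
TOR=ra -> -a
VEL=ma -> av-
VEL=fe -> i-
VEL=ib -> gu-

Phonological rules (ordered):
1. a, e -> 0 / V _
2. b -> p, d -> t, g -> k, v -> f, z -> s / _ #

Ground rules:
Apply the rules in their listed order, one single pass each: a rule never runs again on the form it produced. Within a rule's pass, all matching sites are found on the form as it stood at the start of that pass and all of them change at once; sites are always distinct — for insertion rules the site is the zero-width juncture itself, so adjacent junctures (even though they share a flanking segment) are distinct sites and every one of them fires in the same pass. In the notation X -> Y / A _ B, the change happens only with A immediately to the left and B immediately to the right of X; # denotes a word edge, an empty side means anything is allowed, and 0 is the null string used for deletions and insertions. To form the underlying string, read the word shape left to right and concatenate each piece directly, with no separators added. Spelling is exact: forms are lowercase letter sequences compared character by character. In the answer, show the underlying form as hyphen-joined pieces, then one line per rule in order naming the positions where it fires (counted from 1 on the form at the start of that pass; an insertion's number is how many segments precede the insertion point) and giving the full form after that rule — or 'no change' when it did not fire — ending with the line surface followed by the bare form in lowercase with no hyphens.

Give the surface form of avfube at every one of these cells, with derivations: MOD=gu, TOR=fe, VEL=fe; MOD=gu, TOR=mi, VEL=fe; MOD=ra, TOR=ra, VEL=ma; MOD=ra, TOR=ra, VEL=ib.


cell MOD=gu, TOR=fe, VEL=fe:
underlying: i-avfube-r-d
1. a, e -> 0 / V _: fires at position(s) 2: ivfuberd
2. b -> p, d -> t, g -> k, v -> f, z -> s / _ #: fires at position(s) 8: ivfubert
surface: ivfubert

cell MOD=gu, TOR=mi, VEL=fe:
underlying: i-avfube-al-d
1. a, e -> 0 / V _: fires at position(s) 2, 8: ivfubeld
2. b -> p, d -> t, g -> k, v -> f, z -> s / _ #: fires at position(s) 8: ivfubelt
surface: ivfubelt

cell MOD=ra, TOR=ra, VEL=ma:
underlying: av-avfube-a-bo
1. a, e -> 0 / V _: fires at position(s) 9: avavfubebo
2. b -> p, d -> t, g -> k, v -> f, z -> s / _ #: no change
surface: avavfubebo

cell MOD=ra, TOR=ra, VEL=ib:
underlying: gu-avfube-a-bo
1. a, e -> 0 / V _: fires at position(s) 3, 9: guvfubebo
2. b -> p, d -> t, g -> k, v -> f, z -> s / _ #: no change
surface: guvfubebo


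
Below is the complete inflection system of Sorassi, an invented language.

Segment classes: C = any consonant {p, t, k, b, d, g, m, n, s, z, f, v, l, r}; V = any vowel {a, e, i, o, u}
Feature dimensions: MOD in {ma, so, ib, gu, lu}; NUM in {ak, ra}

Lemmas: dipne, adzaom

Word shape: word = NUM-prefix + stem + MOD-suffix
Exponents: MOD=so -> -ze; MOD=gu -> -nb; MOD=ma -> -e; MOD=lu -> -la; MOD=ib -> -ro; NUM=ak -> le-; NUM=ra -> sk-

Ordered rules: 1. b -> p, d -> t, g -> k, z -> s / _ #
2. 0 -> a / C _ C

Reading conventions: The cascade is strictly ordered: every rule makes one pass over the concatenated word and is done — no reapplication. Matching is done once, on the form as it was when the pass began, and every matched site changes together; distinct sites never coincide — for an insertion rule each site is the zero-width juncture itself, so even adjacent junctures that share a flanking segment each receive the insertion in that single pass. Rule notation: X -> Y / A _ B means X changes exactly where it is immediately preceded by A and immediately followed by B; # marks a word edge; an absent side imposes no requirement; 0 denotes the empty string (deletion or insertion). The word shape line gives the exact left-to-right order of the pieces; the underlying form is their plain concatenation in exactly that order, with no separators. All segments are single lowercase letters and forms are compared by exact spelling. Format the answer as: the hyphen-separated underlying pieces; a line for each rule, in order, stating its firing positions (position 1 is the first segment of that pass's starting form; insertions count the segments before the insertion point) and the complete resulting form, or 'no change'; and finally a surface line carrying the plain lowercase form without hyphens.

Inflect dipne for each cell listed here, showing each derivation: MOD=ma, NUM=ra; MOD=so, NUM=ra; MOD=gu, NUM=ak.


cell MOD=ma, NUM=ra:
underlying: sk-dipne-e
1. b -> p, d -> t, g -> k, z -> s / _ #: no change
2. 0 -> a / C _ C: inserts after position(s) 1, 2, 5: sakadipanee
surface: sakadipanee

cell MOD=so, NUM=ra:
underlying: sk-dipne-ze
1. b -> p, d -> t, g -> k, z -> s / _ #: no change
2. 0 -> a / C _ C: inserts after position(s) 1, 2, 5: sakadipaneze
surface: sakadipaneze

cell MOD=gu, NUM=ak:
underlying: le-dipne-nb
1. b -> p, d -> t, g -> k, z -> s / _ #: fires at position(s) 9: ledipnenp
2. 0 -> a / C _ C: inserts after position(s) 5, 8: ledipanenap
surface: ledipanenap


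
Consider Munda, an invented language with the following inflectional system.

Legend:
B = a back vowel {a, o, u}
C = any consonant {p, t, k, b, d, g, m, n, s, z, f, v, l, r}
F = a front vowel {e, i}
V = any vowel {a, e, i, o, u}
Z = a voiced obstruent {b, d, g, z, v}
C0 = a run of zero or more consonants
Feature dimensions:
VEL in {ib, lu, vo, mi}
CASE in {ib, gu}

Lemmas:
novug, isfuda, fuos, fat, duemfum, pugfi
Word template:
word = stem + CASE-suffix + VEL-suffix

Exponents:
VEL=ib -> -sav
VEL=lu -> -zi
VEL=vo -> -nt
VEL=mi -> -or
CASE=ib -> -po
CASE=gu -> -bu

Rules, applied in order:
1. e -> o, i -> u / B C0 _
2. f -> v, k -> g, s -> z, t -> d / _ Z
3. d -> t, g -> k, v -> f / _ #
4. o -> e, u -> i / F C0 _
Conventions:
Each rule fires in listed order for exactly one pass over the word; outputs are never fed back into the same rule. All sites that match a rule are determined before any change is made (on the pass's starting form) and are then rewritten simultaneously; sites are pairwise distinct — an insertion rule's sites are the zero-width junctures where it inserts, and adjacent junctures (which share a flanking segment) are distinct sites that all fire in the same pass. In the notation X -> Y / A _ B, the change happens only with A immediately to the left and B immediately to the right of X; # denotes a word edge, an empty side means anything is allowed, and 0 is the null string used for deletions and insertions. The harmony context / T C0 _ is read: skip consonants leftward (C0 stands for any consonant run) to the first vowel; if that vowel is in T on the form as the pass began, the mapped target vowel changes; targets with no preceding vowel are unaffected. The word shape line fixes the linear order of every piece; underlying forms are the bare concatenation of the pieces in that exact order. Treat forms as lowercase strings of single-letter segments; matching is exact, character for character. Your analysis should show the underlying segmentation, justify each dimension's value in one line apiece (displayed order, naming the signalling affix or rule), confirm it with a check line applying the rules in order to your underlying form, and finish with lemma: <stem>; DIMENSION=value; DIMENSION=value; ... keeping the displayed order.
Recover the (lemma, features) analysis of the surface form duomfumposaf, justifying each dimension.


underlying: duemfum-po-sav
VEL=ib - signalled by the affix -sav
CASE=ib - signalled by the affix -po
check: duemfumposav -> duomfumposav -> duomfumposav -> duomfumposaf -> duomfumposaf
lemma: duemfum; VEL=ib; CASE=ib


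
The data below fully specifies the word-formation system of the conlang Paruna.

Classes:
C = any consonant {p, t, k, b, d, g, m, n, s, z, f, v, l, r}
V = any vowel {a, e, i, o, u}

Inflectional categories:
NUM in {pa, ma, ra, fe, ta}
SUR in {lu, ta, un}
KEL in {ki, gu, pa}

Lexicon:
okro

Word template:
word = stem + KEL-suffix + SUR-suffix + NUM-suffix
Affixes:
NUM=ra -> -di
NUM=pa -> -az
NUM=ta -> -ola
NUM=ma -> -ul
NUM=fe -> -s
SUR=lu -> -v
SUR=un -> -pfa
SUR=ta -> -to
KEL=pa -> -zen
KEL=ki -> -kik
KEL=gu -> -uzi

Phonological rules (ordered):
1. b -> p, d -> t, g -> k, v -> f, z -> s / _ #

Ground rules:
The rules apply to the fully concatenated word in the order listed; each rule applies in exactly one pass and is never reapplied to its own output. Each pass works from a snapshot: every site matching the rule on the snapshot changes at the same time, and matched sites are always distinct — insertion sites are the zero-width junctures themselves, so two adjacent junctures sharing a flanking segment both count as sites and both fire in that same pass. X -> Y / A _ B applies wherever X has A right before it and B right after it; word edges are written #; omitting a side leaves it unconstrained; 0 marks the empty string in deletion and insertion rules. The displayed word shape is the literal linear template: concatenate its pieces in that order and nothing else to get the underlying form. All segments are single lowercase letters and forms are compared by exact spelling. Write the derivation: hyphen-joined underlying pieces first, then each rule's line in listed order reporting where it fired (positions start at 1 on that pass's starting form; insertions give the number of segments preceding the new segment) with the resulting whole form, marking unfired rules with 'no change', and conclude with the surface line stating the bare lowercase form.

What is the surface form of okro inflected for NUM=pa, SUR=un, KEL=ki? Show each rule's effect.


underlying: okro-kik-pfa-az
1. b -> p, d -> t, g -> k, v -> f, z -> s / _ #: fires at position(s) 12: okrokikpfaas
surface: okrokikpfaas


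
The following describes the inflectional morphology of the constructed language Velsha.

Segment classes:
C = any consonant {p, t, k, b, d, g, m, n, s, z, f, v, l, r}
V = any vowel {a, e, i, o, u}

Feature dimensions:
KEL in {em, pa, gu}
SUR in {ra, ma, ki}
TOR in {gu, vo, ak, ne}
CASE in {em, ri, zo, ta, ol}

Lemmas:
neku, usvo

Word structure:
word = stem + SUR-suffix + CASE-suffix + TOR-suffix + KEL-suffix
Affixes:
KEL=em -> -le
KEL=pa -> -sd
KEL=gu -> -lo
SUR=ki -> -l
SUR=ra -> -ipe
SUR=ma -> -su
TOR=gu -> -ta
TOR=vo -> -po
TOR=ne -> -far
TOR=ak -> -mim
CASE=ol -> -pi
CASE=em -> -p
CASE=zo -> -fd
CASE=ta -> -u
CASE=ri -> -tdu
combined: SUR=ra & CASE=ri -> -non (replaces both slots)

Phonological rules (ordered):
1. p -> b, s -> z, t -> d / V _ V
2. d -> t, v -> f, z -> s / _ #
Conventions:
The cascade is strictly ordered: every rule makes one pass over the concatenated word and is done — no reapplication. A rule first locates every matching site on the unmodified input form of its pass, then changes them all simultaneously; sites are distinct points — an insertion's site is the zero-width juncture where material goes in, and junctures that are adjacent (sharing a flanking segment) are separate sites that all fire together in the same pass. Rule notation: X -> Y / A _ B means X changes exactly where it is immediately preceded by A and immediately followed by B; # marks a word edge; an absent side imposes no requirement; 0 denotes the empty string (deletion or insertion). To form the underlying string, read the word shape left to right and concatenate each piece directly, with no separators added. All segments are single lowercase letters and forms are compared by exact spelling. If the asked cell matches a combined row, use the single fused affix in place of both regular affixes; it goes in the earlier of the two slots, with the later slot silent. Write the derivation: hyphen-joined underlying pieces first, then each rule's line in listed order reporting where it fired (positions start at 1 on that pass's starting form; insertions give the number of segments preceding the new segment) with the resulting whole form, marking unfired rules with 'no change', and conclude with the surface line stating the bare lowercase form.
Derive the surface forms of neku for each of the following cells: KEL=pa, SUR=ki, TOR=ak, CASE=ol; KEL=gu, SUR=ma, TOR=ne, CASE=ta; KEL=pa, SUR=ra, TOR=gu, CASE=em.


cell KEL=pa, SUR=ki, TOR=ak, CASE=ol:
underlying: neku-l-pi-mim-sd
1. p -> b, s -> z, t -> d / V _ V: no change
2. d -> t, v -> f, z -> s / _ #: fires at position(s) 12: nekulpimimst
surface: nekulpimimst

cell KEL=gu, SUR=ma, TOR=ne, CASE=ta:
underlying: neku-su-u-far-lo
1. p -> b, s -> z, t -> d / V _ V: fires at position(s) 5: nekuzuufarlo
2. d -> t, v -> f, z -> s / _ #: no change
surface: nekuzuufarlo

cell KEL=pa, SUR=ra, TOR=gu, CASE=em:
underlying: neku-ipe-p-ta-sd
1. p -> b, s -> z, t -> d / V _ V: fires at position(s) 6: nekuibeptasd
2. d -> t, v -> f, z -> s / _ #: fires at position(s) 12: nekuibeptast
surface: nekuibeptast


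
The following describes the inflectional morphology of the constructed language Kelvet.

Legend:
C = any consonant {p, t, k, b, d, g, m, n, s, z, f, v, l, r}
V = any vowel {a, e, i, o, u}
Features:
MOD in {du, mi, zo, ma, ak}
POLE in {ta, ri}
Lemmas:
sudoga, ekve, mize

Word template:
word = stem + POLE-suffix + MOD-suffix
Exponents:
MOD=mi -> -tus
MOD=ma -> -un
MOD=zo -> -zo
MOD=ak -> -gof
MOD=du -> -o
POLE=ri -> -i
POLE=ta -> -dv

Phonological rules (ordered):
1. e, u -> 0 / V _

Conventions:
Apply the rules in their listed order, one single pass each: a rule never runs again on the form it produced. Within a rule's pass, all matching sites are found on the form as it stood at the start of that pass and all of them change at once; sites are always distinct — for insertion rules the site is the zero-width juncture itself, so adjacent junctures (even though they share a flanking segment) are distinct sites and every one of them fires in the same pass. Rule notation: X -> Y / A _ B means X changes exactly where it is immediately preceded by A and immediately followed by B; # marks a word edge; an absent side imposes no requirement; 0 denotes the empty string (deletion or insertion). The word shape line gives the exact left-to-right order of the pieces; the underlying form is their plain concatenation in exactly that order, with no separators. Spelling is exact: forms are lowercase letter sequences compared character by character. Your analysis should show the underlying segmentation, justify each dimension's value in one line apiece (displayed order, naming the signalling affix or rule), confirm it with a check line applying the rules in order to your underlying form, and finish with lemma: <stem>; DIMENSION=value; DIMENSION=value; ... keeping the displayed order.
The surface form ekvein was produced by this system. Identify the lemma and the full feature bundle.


underlying: ekve-i-un
MOD=ma - signalled by the affix -un
POLE=ri - signalled by the affix -i
check: ekveiun -> ekvein
lemma: ekve; MOD=ma; POLE=ri
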